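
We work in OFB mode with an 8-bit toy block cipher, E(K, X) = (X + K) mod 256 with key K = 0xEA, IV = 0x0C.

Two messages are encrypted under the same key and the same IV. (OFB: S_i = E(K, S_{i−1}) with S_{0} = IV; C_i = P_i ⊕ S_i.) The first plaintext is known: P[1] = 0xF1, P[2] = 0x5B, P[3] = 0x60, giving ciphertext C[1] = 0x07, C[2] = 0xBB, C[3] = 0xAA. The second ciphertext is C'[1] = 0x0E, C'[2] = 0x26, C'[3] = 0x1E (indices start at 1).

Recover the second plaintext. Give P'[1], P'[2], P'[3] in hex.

In OFB with a reused IV, both messages share the same keystream S_i, so C_i ⊕ C'_i = P_i ⊕ P'_i and thus P'_i = P_i ⊕ C_i ⊕ C'_i.
P'[1]: 0xF1 ⊕ 0x07 ⊕ 0x0E = 0xF8.
P'[2]: 0x5B ⊕ 0xBB ⊕ 0x26 = 0xC6.
P'[3]: 0x60 ⊕ 0xAA ⊕ 0x1E = 0xD4.

P'[1] = 0xF8, P'[2] = 0xC6, P'[3] = 0xD4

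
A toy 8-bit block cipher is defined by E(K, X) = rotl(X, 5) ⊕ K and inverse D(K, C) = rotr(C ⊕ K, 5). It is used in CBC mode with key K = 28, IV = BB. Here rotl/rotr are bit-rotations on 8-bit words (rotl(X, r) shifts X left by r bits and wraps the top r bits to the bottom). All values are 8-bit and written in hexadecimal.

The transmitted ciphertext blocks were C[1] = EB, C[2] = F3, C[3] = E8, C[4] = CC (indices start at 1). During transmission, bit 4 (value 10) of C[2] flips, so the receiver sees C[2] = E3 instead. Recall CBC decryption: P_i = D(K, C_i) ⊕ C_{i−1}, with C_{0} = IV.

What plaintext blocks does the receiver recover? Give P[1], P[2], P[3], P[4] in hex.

Only C[2] changed, to E3. In CBC, a change in C_i garbles P_i and flips the same bit in P_{i+1}. Decrypting the received ciphertext:
P[1]: D(K, EB) = 1E; 1E ⊕ BB = A5.
P[2]: D(K, E3) = 5E; 5E ⊕ EB = B5.
P[3]: D(K, E8) = 06; 06 ⊕ E3 = E5.
P[4]: D(K, CC) = 27; 27 ⊕ E8 = CF.
Blocks that differ from the original plaintext: P[2], P[3].

P[1] = A5, P[2] = B5, P[3] = E5, P[4] = CF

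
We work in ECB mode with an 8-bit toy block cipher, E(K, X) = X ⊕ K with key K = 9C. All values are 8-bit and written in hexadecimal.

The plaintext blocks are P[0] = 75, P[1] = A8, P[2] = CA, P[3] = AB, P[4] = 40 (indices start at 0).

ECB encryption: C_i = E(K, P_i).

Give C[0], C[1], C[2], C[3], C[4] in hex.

C[0] = E9, C[1] = 34, C[2] = 56, C[3] = 37, C[4] = DC

C[0]: E(K, 75) = E9.
C[1]: E(K, A8) = 34.
C[2]: E(K, CA) = 56.
C[3]: E(K, AB) = 37.
C[4]: E(K, 40) = DC.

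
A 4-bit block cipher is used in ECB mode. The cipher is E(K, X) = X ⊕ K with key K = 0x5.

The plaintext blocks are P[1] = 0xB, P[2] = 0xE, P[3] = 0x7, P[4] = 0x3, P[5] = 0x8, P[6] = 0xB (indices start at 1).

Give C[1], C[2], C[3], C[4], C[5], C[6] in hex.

ECB encryption: C_i = E(K, P_i).
C[1]: E(K, 0xB) = 0xE.
C[2]: E(K, 0xE) = 0xB.
C[3]: E(K, 0x7) = 0x2.
C[4]: E(K, 0x3) = 0x6.
C[5]: E(K, 0x8) = 0xD.
C[6]: E(K, 0xB) = 0xE.

C[1] = 0xE, C[2] = 0xB, C[3] = 0x2, C[4] = 0x6, C[5] = 0xD, C[6] = 0xE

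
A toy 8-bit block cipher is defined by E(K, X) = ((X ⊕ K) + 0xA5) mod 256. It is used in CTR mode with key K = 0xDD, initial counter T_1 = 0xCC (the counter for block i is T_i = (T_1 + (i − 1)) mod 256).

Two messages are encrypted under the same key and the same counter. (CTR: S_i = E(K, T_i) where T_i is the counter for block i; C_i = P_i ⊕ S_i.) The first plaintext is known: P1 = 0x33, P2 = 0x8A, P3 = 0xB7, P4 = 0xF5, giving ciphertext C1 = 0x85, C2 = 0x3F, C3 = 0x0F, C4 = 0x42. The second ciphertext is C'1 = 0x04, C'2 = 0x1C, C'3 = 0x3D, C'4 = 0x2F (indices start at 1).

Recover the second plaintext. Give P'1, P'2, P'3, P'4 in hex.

P'1 = 0xB2, P'2 = 0xA9, P'3 = 0x85, P'4 = 0x98

In CTR with a reused counter, both messages share the same keystream S_i, so C_i ⊕ C'_i = P_i ⊕ P'_i and thus P'_i = P_i ⊕ C_i ⊕ C'_i.
P'1: 0x33 ⊕ 0x85 ⊕ 0x04 = 0xB2.
P'2: 0x8A ⊕ 0x3F ⊕ 0x1C = 0xA9.
P'3: 0xB7 ⊕ 0x0F ⊕ 0x3D = 0x85.
P'4: 0xF5 ⊕ 0x42 ⊕ 0x2F = 0x98.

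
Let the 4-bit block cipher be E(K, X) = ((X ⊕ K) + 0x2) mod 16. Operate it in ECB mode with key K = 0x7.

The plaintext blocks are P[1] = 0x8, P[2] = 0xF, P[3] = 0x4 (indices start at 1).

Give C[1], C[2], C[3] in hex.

ECB encryption: C_i = E(K, P_i).
C[1]: E(K, 0x8) = 0x1.
C[2]: E(K, 0xF) = 0xA.
C[3]: E(K, 0x4) = 0x5.

C[1] = 0x1, C[2] = 0xA, C[3] = 0x5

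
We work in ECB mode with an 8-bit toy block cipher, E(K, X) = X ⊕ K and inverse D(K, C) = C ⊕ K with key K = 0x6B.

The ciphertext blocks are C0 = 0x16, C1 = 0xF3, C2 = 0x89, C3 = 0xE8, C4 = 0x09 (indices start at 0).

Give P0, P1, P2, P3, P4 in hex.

ECB decryption: P_i = D(K, C_i).
P0: D(K, 0x16) = 0x7D.
P1: D(K, 0xF3) = 0x98.
P2: D(K, 0x89) = 0xE2.
P3: D(K, 0xE8) = 0x83.
P4: D(K, 0x09) = 0x62.

P0 = 0x7D, P1 = 0x98, P2 = 0xE2, P3 = 0x83, P4 = 0x62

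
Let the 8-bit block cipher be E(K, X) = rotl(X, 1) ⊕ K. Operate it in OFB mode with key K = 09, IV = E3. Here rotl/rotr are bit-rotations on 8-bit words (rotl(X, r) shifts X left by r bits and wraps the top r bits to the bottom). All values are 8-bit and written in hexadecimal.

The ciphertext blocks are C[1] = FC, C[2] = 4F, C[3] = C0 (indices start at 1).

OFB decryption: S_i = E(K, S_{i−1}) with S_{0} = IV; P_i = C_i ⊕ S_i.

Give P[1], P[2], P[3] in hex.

P[1]: S = E(K, E3) = CE; FC ⊕ CE = 32.
P[2]: S = E(K, CE) = 94; 4F ⊕ 94 = DB.
P[3]: S = E(K, 94) = 20; C0 ⊕ 20 = E0.

P[1] = 32, P[2] = DB, P[3] = E0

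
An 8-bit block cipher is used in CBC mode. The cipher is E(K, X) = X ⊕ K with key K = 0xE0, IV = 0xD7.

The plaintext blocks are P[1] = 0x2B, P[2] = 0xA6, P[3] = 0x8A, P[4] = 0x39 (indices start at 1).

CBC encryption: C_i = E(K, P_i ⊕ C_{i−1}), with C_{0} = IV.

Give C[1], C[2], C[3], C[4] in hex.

C[1]: P[1] ⊕ 0xD7 = 0xFC; E(K, 0xFC) = 0x1C.
C[2]: P[2] ⊕ 0x1C = 0xBA; E(K, 0xBA) = 0x5A.
C[3]: P[3] ⊕ 0x5A = 0xD0; E(K, 0xD0) = 0x30.
C[4]: P[4] ⊕ 0x30 = 0x09; E(K, 0x09) = 0xE9.

C[1] = 0x1C, C[2] = 0x5A, C[3] = 0x30, C[4] = 0xE9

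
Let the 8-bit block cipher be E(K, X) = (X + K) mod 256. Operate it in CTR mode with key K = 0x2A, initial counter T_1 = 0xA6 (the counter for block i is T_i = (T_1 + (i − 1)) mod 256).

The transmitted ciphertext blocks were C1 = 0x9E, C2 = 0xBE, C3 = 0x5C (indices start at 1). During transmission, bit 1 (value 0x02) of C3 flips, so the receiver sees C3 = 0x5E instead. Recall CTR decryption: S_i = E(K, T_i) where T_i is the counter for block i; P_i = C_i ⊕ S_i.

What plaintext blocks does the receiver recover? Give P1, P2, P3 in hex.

Only C3 changed, to 0x5E. In CTR, a change in C_i flips the same bit in P_i only; the keystream is unaffected. Decrypting the received ciphertext:
P1: T = 0xA6, S = E(K, T) = 0xD0; 0x9E ⊕ 0xD0 = 0x4E.
P2: T = 0xA7, S = E(K, T) = 0xD1; 0xBE ⊕ 0xD1 = 0x6F.
P3: T = 0xA8, S = E(K, T) = 0xD2; 0x5E ⊕ 0xD2 = 0x8C.
Blocks that differ from the original plaintext: P3.

P1 = 0x4E, P2 = 0x6F, P3 = 0x8C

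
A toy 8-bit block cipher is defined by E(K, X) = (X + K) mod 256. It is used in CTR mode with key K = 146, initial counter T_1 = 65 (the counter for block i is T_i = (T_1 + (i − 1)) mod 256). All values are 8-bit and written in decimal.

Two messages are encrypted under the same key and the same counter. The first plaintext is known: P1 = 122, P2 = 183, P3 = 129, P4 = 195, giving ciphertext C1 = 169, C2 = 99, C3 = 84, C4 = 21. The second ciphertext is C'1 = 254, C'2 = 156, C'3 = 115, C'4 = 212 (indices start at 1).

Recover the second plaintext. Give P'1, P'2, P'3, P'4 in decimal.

In CTR with a reused counter, both messages share the same keystream S_i, so C_i ⊕ C'_i = P_i ⊕ P'_i and thus P'_i = P_i ⊕ C_i ⊕ C'_i.
P'1: 122 ⊕ 169 ⊕ 254 = 45.
P'2: 183 ⊕ 99 ⊕ 156 = 72.
P'3: 129 ⊕ 84 ⊕ 115 = 166.
P'4: 195 ⊕ 21 ⊕ 212 = 2.

P'1 = 45, P'2 = 72, P'3 = 166, P'4 = 2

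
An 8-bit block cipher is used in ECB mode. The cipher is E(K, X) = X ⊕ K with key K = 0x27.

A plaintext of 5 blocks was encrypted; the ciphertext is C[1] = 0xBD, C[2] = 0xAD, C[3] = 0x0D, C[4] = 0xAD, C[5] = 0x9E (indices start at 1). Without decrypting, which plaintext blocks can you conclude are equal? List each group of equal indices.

ECB encrypts each block independently with the same key, so equal ciphertext blocks imply equal plaintext blocks.
C[2] = C[4] = 0xAD, so P[2] = P[4].

P[2] = P[4]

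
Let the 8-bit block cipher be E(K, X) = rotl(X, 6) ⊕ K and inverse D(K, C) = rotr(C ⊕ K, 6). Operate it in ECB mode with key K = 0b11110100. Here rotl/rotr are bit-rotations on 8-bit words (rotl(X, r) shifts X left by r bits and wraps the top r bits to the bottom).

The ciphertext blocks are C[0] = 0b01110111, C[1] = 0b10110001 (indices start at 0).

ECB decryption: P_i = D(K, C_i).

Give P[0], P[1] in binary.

P[0] = 0b00001110, P[1] = 0b00010101

P[0]: D(K, 0b01110111) = 0b00001110.
P[1]: D(K, 0b10110001) = 0b00010101.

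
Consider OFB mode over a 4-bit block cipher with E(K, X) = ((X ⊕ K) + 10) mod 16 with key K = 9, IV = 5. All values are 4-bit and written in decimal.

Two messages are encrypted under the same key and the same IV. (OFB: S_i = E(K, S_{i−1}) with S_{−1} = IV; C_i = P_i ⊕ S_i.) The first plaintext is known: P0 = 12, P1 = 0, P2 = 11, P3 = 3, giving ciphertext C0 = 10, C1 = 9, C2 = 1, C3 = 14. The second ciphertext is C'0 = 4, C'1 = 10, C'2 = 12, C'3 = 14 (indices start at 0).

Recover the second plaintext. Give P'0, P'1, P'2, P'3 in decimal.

In OFB with a reused IV, both messages share the same keystream S_i, so C_i ⊕ C'_i = P_i ⊕ P'_i and thus P'_i = P_i ⊕ C_i ⊕ C'_i.
P'0: 12 ⊕ 10 ⊕ 4 = 2.
P'1: 0 ⊕ 9 ⊕ 10 = 3.
P'2: 11 ⊕ 1 ⊕ 12 = 6.
P'3: 3 ⊕ 14 ⊕ 14 = 3.

P'0 = 2, P'1 = 3, P'2 = 6, P'3 = 3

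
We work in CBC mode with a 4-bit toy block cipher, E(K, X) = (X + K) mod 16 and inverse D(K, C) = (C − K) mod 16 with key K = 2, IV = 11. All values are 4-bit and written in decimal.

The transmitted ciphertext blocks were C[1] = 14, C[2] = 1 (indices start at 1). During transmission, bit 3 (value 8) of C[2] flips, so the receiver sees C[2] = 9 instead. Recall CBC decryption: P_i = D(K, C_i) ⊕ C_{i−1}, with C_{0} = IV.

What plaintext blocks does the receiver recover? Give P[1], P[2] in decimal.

P[1] = 7, P[2] = 9

Only C[2] changed, to 9. In CBC, a change in C_i garbles P_i and flips the same bit in P_{i+1}. Decrypting the received ciphertext:
P[1]: D(K, 14) = 12; 12 ⊕ 11 = 7.
P[2]: D(K, 9) = 7; 7 ⊕ 14 = 9.
Blocks that differ from the original plaintext: P[2].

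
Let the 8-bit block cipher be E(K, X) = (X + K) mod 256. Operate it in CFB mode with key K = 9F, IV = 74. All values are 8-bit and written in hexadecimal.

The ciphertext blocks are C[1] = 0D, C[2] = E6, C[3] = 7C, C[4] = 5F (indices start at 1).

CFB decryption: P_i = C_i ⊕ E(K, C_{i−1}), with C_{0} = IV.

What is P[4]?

P[4] = 44

P[4]: E(K, 7C) = 1B; 5F ⊕ 1B = 44.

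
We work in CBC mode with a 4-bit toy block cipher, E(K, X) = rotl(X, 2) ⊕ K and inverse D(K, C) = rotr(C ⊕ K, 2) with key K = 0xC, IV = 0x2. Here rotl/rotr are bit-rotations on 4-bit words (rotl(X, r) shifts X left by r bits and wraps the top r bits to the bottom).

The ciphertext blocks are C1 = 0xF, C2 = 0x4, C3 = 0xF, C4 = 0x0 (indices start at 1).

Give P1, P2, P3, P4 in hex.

CBC decryption: P_i = D(K, C_i) ⊕ C_{i−1}, with C_{0} = IV.
P1: D(K, 0xF) = 0xC; 0xC ⊕ 0x2 = 0xE.
P2: D(K, 0x4) = 0x2; 0x2 ⊕ 0xF = 0xD.
P3: D(K, 0xF) = 0xC; 0xC ⊕ 0x4 = 0x8.
P4: D(K, 0x0) = 0x3; 0x3 ⊕ 0xF = 0xC.

P1 = 0xE, P2 = 0xD, P3 = 0x8, P4 = 0xC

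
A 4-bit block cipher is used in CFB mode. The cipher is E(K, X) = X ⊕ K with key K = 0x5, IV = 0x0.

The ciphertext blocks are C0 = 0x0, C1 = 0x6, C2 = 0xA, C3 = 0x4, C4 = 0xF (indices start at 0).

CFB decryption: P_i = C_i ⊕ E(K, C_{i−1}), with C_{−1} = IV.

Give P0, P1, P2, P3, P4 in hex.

P0 = 0x5, P1 = 0x3, P2 = 0x9, P3 = 0xB, P4 = 0xE

P0: E(K, 0x0) = 0x5; 0x0 ⊕ 0x5 = 0x5.
P1: E(K, 0x0) = 0x5; 0x6 ⊕ 0x5 = 0x3.
P2: E(K, 0x6) = 0x3; 0xA ⊕ 0x3 = 0x9.
P3: E(K, 0xA) = 0xF; 0x4 ⊕ 0xF = 0xB.
P4: E(K, 0x4) = 0x1; 0xF ⊕ 0x1 = 0xE.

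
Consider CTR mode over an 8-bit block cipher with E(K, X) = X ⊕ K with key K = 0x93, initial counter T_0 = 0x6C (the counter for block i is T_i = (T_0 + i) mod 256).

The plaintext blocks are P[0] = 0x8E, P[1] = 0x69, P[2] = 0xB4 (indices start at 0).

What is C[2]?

CTR encryption: S_i = E(K, T_i) where T_i is the counter for block i; C_i = P_i ⊕ S_i.
C[0]: T = 0x6C, S = E(K, T) = 0xFF; 0x8E ⊕ 0xFF = 0x71.
C[1]: T = 0x6D, S = E(K, T) = 0xFE; 0x69 ⊕ 0xFE = 0x97.
C[2]: T = 0x6E, S = E(K, T) = 0xFD; 0xB4 ⊕ 0xFD = 0x49.

C[2] = 0x49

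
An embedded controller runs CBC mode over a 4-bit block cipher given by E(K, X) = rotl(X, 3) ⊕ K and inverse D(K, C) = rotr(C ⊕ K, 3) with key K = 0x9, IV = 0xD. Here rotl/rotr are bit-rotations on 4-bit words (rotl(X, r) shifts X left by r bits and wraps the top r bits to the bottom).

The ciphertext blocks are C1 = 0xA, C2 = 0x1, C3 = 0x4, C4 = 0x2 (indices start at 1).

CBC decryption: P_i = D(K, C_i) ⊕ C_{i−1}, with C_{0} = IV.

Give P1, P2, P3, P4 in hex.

P1: D(K, 0xA) = 0x6; 0x6 ⊕ 0xD = 0xB.
P2: D(K, 0x1) = 0x1; 0x1 ⊕ 0xA = 0xB.
P3: D(K, 0x4) = 0xB; 0xB ⊕ 0x1 = 0xA.
P4: D(K, 0x2) = 0x7; 0x7 ⊕ 0x4 = 0x3.

P1 = 0xB, P2 = 0xB, P3 = 0xA, P4 = 0x3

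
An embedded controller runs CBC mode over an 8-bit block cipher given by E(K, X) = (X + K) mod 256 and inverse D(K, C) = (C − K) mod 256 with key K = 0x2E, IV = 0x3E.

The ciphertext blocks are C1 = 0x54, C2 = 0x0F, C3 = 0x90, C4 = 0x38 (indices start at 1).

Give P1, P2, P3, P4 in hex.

P1 = 0x18, P2 = 0xB5, P3 = 0x6D, P4 = 0x9A

CBC decryption: P_i = D(K, C_i) ⊕ C_{i−1}, with C_{0} = IV.
P1: D(K, 0x54) = 0x26; 0x26 ⊕ 0x3E = 0x18.
P2: D(K, 0x0F) = 0xE1; 0xE1 ⊕ 0x54 = 0xB5.
P3: D(K, 0x90) = 0x62; 0x62 ⊕ 0x0F = 0x6D.
P4: D(K, 0x38) = 0x0A; 0x0A ⊕ 0x90 = 0x9A.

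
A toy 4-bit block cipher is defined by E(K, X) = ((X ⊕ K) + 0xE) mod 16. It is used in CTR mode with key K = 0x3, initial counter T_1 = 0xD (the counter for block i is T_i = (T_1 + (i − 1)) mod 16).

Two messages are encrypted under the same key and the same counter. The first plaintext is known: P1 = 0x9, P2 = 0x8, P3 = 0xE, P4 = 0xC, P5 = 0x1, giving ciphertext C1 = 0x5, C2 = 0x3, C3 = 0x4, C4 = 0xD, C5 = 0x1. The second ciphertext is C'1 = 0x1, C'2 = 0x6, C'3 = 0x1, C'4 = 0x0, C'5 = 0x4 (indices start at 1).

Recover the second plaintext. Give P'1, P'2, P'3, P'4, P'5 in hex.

In CTR with a reused counter, both messages share the same keystream S_i, so C_i ⊕ C'_i = P_i ⊕ P'_i and thus P'_i = P_i ⊕ C_i ⊕ C'_i.
P'1: 0x9 ⊕ 0x5 ⊕ 0x1 = 0xD.
P'2: 0x8 ⊕ 0x3 ⊕ 0x6 = 0xD.
P'3: 0xE ⊕ 0x4 ⊕ 0x1 = 0xB.
P'4: 0xC ⊕ 0xD ⊕ 0x0 = 0x1.
P'5: 0x1 ⊕ 0x1 ⊕ 0x4 = 0x4.

P'1 = 0xD, P'2 = 0xD, P'3 = 0xB, P'4 = 0x1, P'5 = 0x4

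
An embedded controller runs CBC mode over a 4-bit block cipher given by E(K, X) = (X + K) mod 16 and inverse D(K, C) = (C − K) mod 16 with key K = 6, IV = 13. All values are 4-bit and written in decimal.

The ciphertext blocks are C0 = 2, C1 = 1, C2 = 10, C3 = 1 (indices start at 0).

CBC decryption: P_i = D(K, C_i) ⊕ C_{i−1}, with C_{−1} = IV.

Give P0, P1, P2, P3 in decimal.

P0 = 1, P1 = 9, P2 = 5, P3 = 1

P0: D(K, 2) = 12; 12 ⊕ 13 = 1.
P1: D(K, 1) = 11; 11 ⊕ 2 = 9.
P2: D(K, 10) = 4; 4 ⊕ 1 = 5.
P3: D(K, 1) = 11; 11 ⊕ 10 = 1.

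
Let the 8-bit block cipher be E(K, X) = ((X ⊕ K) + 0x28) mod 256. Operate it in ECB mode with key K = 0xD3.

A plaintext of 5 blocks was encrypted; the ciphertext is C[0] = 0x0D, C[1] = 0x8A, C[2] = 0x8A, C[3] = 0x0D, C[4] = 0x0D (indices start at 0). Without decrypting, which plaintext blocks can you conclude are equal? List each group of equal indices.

P[0] = P[3] = P[4]; P[1] = P[2]

ECB encrypts each block independently with the same key, so equal ciphertext blocks imply equal plaintext blocks.
C[0] = C[3] = C[4] = 0x0D, so P[0] = P[3] = P[4].
C[1] = C[2] = 0x8A, so P[1] = P[2].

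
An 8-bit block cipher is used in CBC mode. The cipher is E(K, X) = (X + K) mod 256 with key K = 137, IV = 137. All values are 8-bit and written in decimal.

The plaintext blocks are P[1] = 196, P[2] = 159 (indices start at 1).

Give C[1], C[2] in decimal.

CBC encryption: C_i = E(K, P_i ⊕ C_{i−1}), with C_{0} = IV.
C[1]: P[1] ⊕ 137 = 77; E(K, 77) = 214.
C[2]: P[2] ⊕ 214 = 73; E(K, 73) = 210.

C[1] = 214, C[2] = 210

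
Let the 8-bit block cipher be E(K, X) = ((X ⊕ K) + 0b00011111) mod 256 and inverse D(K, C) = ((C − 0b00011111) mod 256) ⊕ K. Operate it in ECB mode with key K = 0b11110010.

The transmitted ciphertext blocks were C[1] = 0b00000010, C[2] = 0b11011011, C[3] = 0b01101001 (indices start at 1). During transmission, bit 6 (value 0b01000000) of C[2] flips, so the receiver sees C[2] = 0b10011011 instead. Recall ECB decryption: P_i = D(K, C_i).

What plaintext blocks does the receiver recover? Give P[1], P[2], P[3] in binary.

P[1] = 0b00010001, P[2] = 0b10001110, P[3] = 0b10111000

Only C[2] changed, to 0b10011011. In ECB, a change in C_i affects only P_i. Decrypting the received ciphertext:
P[1]: D(K, 0b00000010) = 0b00010001.
P[2]: D(K, 0b10011011) = 0b10001110.
P[3]: D(K, 0b01101001) = 0b10111000.
Blocks that differ from the original plaintext: P[2].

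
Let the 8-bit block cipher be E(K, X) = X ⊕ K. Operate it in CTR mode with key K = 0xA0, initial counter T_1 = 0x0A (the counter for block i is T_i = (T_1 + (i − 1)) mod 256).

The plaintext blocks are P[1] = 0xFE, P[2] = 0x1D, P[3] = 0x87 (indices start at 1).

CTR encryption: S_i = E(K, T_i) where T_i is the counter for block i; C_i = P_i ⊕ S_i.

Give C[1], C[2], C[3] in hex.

C[1]: T = 0x0A, S = E(K, T) = 0xAA; 0xFE ⊕ 0xAA = 0x54.
C[2]: T = 0x0B, S = E(K, T) = 0xAB; 0x1D ⊕ 0xAB = 0xB6.
C[3]: T = 0x0C, S = E(K, T) = 0xAC; 0x87 ⊕ 0xAC = 0x2B.

C[1] = 0x54, C[2] = 0xB6, C[3] = 0x2B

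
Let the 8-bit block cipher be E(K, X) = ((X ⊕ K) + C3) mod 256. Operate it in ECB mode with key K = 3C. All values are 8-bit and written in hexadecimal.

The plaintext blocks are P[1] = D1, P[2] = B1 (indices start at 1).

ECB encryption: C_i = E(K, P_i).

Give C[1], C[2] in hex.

C[1]: E(K, D1) = B0.
C[2]: E(K, B1) = 50.

C[1] = B0, C[2] = 50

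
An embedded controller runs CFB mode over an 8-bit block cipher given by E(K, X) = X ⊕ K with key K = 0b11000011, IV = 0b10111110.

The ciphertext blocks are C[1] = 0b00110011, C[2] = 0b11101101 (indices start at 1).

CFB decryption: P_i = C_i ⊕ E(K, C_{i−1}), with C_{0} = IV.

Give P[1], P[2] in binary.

P[1] = 0b01001110, P[2] = 0b00011101

P[1]: E(K, 0b10111110) = 0b01111101; 0b00110011 ⊕ 0b01111101 = 0b01001110.
P[2]: E(K, 0b00110011) = 0b11110000; 0b11101101 ⊕ 0b11110000 = 0b00011101.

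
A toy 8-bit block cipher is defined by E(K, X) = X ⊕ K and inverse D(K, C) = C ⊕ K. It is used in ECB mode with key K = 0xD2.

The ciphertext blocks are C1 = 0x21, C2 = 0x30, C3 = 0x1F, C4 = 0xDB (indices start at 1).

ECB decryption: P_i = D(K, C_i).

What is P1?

P1 = 0xF3

P1: D(K, 0x21) = 0xF3.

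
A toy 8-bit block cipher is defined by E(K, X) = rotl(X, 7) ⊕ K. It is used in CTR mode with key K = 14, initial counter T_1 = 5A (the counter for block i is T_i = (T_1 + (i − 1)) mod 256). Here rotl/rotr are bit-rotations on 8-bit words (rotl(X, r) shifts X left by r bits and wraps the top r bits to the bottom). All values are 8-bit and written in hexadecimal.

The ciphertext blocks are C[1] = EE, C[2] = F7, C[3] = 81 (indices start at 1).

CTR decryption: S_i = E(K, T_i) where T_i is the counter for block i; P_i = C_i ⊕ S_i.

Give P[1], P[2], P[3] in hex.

P[1] = D7, P[2] = 4E, P[3] = BB

P[1]: T = 5A, S = E(K, T) = 39; EE ⊕ 39 = D7.
P[2]: T = 5B, S = E(K, T) = B9; F7 ⊕ B9 = 4E.
P[3]: T = 5C, S = E(K, T) = 3A; 81 ⊕ 3A = BB.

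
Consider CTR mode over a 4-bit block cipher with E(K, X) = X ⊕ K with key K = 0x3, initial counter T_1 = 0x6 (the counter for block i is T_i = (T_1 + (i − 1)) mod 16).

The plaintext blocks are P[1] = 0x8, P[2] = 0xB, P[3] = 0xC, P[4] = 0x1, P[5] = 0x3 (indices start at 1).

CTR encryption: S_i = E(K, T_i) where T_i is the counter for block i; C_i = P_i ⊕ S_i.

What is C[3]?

C[1]: T = 0x6, S = E(K, T) = 0x5; 0x8 ⊕ 0x5 = 0xD.
C[2]: T = 0x7, S = E(K, T) = 0x4; 0xB ⊕ 0x4 = 0xF.
C[3]: T = 0x8, S = E(K, T) = 0xB; 0xC ⊕ 0xB = 0x7.

C[3] = 0x7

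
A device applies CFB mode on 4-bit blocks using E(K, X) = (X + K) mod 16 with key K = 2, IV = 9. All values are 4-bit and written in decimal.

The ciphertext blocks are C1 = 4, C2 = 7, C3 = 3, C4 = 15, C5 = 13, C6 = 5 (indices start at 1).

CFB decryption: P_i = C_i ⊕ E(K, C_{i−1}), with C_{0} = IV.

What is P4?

P4: E(K, 3) = 5; 15 ⊕ 5 = 10.

P4 = 10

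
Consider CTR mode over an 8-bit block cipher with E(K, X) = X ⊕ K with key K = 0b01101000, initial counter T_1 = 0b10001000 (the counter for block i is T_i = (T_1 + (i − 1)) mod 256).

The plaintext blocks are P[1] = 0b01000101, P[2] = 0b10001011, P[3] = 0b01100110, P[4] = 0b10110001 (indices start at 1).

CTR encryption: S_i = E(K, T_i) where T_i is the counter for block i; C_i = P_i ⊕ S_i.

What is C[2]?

C[1]: T = 0b10001000, S = E(K, T) = 0b11100000; 0b01000101 ⊕ 0b11100000 = 0b10100101.
C[2]: T = 0b10001001, S = E(K, T) = 0b11100001; 0b10001011 ⊕ 0b11100001 = 0b01101010.

C[2] = 0b01101010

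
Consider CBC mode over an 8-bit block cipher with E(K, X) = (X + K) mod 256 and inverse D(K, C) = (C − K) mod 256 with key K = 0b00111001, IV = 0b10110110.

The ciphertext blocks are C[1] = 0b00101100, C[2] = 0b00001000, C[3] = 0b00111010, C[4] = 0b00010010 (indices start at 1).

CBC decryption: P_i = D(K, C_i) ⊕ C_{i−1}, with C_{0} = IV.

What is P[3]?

P[3]: D(K, 0b00111010) = 0b00000001; 0b00000001 ⊕ 0b00001000 = 0b00001001.

P[3] = 0b00001001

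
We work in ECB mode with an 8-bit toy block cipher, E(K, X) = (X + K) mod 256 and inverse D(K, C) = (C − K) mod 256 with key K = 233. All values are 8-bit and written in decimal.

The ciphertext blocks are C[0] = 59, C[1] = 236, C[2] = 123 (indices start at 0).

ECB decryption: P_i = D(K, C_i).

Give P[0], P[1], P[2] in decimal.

P[0] = 82, P[1] = 3, P[2] = 146

P[0]: D(K, 59) = 82.
P[1]: D(K, 236) = 3.
P[2]: D(K, 123) = 146.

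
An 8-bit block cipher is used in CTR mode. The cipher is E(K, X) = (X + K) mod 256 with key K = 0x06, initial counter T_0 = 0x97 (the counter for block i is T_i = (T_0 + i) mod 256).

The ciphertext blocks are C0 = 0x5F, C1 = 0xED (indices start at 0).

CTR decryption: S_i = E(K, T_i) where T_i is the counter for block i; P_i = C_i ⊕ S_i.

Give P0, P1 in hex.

P0 = 0xC2, P1 = 0x73

P0: T = 0x97, S = E(K, T) = 0x9D; 0x5F ⊕ 0x9D = 0xC2.
P1: T = 0x98, S = E(K, T) = 0x9E; 0xED ⊕ 0x9E = 0x73.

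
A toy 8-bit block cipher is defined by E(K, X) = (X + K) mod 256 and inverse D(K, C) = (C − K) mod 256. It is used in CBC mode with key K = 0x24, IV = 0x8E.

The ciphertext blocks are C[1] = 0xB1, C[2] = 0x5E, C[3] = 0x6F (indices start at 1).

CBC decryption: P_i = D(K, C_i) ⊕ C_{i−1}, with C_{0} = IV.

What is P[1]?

P[1] = 0x03

P[1]: D(K, 0xB1) = 0x8D; 0x8D ⊕ 0x8E = 0x03.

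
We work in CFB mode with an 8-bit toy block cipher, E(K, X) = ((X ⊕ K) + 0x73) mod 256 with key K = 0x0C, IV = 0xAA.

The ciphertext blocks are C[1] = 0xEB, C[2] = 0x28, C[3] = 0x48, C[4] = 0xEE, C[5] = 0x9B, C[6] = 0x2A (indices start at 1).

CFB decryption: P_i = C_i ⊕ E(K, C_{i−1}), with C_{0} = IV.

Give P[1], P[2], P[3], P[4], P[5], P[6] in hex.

P[1] = 0xF2, P[2] = 0x72, P[3] = 0xDF, P[4] = 0x59, P[5] = 0xCE, P[6] = 0x20

P[1]: E(K, 0xAA) = 0x19; 0xEB ⊕ 0x19 = 0xF2.
P[2]: E(K, 0xEB) = 0x5A; 0x28 ⊕ 0x5A = 0x72.
P[3]: E(K, 0x28) = 0x97; 0x48 ⊕ 0x97 = 0xDF.
P[4]: E(K, 0x48) = 0xB7; 0xEE ⊕ 0xB7 = 0x59.
P[5]: E(K, 0xEE) = 0x55; 0x9B ⊕ 0x55 = 0xCE.
P[6]: E(K, 0x9B) = 0x0A; 0x2A ⊕ 0x0A = 0x20.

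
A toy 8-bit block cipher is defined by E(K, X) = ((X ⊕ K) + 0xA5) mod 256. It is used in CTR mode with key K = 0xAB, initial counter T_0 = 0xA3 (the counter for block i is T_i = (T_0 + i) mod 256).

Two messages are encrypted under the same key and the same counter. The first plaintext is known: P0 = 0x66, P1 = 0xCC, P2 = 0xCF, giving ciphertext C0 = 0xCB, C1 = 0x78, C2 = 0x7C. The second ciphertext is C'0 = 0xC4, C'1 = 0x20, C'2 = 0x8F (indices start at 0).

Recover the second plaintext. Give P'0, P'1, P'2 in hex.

In CTR with a reused counter, both messages share the same keystream S_i, so C_i ⊕ C'_i = P_i ⊕ P'_i and thus P'_i = P_i ⊕ C_i ⊕ C'_i.
P'0: 0x66 ⊕ 0xCB ⊕ 0xC4 = 0x69.
P'1: 0xCC ⊕ 0x78 ⊕ 0x20 = 0x94.
P'2: 0xCF ⊕ 0x7C ⊕ 0x8F = 0x3C.

P'0 = 0x69, P'1 = 0x94, P'2 = 0x3C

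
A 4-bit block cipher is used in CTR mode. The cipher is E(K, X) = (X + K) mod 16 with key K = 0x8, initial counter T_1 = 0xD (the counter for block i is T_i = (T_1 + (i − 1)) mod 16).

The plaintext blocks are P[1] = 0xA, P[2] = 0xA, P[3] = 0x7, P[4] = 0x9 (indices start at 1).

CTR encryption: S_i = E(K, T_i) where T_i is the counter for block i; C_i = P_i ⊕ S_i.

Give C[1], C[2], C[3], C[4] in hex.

C[1]: T = 0xD, S = E(K, T) = 0x5; 0xA ⊕ 0x5 = 0xF.
C[2]: T = 0xE, S = E(K, T) = 0x6; 0xA ⊕ 0x6 = 0xC.
C[3]: T = 0xF, S = E(K, T) = 0x7; 0x7 ⊕ 0x7 = 0x0.
C[4]: T = 0x0, S = E(K, T) = 0x8; 0x9 ⊕ 0x8 = 0x1.

C[1] = 0xF, C[2] = 0xC, C[3] = 0x0, C[4] = 0x1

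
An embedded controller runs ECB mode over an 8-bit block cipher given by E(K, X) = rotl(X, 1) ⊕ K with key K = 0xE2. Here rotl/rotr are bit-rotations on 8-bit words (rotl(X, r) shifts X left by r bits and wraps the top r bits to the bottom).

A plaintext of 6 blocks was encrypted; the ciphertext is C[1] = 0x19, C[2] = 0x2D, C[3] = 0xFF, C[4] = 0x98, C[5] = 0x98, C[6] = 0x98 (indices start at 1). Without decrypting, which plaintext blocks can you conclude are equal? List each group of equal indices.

ECB encrypts each block independently with the same key, so equal ciphertext blocks imply equal plaintext blocks.
C[4] = C[5] = C[6] = 0x98, so P[4] = P[5] = P[6].

P[4] = P[5] = P[6]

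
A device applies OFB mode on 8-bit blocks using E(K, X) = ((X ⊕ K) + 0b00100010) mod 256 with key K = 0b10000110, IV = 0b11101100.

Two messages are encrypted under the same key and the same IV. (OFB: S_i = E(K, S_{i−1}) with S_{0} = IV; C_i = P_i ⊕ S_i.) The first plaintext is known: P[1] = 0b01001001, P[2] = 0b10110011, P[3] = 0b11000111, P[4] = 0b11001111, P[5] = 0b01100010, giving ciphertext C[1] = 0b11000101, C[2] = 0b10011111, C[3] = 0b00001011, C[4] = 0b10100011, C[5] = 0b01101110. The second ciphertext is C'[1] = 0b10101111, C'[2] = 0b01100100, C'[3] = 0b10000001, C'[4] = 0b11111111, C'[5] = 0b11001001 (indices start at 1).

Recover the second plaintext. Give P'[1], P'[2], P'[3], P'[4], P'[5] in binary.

P'[1] = 0b00100011, P'[2] = 0b01001000, P'[3] = 0b01001101, P'[4] = 0b10010011, P'[5] = 0b11000101

In OFB with a reused IV, both messages share the same keystream S_i, so C_i ⊕ C'_i = P_i ⊕ P'_i and thus P'_i = P_i ⊕ C_i ⊕ C'_i.
P'[1]: 0b01001001 ⊕ 0b11000101 ⊕ 0b10101111 = 0b00100011.
P'[2]: 0b10110011 ⊕ 0b10011111 ⊕ 0b01100100 = 0b01001000.
P'[3]: 0b11000111 ⊕ 0b00001011 ⊕ 0b10000001 = 0b01001101.
P'[4]: 0b11001111 ⊕ 0b10100011 ⊕ 0b11111111 = 0b10010011.
P'[5]: 0b01100010 ⊕ 0b01101110 ⊕ 0b11001001 = 0b11000101.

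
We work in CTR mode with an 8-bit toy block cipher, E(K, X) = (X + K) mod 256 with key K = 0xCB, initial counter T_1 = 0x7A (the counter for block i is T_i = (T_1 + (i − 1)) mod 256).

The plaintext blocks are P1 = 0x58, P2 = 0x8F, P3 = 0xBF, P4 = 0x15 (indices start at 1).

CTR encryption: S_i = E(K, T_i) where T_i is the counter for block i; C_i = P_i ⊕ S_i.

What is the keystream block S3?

0x47

C1: T = 0x7A, S = E(K, T) = 0x45; 0x58 ⊕ 0x45 = 0x1D.
C2: T = 0x7B, S = E(K, T) = 0x46; 0x8F ⊕ 0x46 = 0xC9.
C3: T = 0x7C, S = E(K, T) = 0x47; 0xBF ⊕ 0x47 = 0xF8.
So S3 = 0x47.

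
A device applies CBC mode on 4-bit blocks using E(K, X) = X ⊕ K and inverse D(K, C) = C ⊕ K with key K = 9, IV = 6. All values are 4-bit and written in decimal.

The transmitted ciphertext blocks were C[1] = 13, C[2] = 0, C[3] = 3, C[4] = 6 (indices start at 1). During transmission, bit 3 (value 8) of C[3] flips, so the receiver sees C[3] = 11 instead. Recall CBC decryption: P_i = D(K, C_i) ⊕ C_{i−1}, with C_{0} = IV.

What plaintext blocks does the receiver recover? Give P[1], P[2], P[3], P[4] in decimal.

Only C[3] changed, to 11. In CBC, a change in C_i garbles P_i and flips the same bit in P_{i+1}. Decrypting the received ciphertext:
P[1]: D(K, 13) = 4; 4 ⊕ 6 = 2.
P[2]: D(K, 0) = 9; 9 ⊕ 13 = 4.
P[3]: D(K, 11) = 2; 2 ⊕ 0 = 2.
P[4]: D(K, 6) = 15; 15 ⊕ 11 = 4.
Blocks that differ from the original plaintext: P[3], P[4].

P[1] = 2, P[2] = 4, P[3] = 2, P[4] = 4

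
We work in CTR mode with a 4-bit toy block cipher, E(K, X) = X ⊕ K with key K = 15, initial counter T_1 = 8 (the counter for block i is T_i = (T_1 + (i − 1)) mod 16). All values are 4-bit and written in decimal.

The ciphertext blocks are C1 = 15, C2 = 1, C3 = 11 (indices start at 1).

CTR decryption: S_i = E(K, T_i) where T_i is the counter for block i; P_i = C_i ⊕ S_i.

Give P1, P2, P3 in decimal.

P1: T = 8, S = E(K, T) = 7; 15 ⊕ 7 = 8.
P2: T = 9, S = E(K, T) = 6; 1 ⊕ 6 = 7.
P3: T = 10, S = E(K, T) = 5; 11 ⊕ 5 = 14.

P1 = 8, P2 = 7, P3 = 14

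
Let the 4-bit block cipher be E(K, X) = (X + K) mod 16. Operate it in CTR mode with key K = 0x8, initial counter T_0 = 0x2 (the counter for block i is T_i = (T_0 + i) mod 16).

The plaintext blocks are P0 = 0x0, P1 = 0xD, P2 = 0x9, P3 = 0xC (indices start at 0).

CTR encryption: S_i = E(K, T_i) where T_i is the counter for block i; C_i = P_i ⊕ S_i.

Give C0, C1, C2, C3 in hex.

C0 = 0xA, C1 = 0x6, C2 = 0x5, C3 = 0x1

C0: T = 0x2, S = E(K, T) = 0xA; 0x0 ⊕ 0xA = 0xA.
C1: T = 0x3, S = E(K, T) = 0xB; 0xD ⊕ 0xB = 0x6.
C2: T = 0x4, S = E(K, T) = 0xC; 0x9 ⊕ 0xC = 0x5.
C3: T = 0x5, S = E(K, T) = 0xD; 0xC ⊕ 0xD = 0x1.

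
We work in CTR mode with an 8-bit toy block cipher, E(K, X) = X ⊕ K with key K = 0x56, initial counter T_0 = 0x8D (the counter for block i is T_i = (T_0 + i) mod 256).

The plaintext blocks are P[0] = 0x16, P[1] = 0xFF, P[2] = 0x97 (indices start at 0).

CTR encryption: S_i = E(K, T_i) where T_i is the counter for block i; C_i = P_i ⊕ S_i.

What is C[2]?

C[0]: T = 0x8D, S = E(K, T) = 0xDB; 0x16 ⊕ 0xDB = 0xCD.
C[1]: T = 0x8E, S = E(K, T) = 0xD8; 0xFF ⊕ 0xD8 = 0x27.
C[2]: T = 0x8F, S = E(K, T) = 0xD9; 0x97 ⊕ 0xD9 = 0x4E.

C[2] = 0x4E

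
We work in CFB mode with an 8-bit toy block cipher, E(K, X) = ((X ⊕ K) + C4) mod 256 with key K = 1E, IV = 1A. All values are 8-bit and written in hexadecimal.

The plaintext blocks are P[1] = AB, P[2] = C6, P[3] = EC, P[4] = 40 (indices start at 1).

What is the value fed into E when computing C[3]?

CFB encryption: C_i = P_i ⊕ E(K, C_{i−1}), with C_{0} = IV.
C[1]: E(K, 1A) = C8; AB ⊕ C8 = 63.
C[2]: E(K, 63) = 41; C6 ⊕ 41 = 87.
C[3]: E(K, 87) = 5D; EC ⊕ 5D = B1.
So the input to E for block [3] is 87.

87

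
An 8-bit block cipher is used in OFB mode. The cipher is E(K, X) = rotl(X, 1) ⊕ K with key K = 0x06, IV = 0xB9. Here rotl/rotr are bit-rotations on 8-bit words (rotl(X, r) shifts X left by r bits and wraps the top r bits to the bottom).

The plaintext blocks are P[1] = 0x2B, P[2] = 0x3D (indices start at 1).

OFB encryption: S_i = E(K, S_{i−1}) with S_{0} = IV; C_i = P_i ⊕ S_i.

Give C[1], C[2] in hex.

C[1]: S = E(K, 0xB9) = 0x75; 0x2B ⊕ 0x75 = 0x5E.
C[2]: S = E(K, 0x75) = 0xEC; 0x3D ⊕ 0xEC = 0xD1.

C[1] = 0x5E, C[2] = 0xD1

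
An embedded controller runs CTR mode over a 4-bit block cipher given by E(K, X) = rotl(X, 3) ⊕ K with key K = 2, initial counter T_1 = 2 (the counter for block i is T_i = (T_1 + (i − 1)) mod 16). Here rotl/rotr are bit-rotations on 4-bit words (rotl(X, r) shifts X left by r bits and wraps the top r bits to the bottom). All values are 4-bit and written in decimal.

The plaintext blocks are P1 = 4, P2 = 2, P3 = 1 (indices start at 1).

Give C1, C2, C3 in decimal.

CTR encryption: S_i = E(K, T_i) where T_i is the counter for block i; C_i = P_i ⊕ S_i.
C1: T = 2, S = E(K, T) = 3; 4 ⊕ 3 = 7.
C2: T = 3, S = E(K, T) = 11; 2 ⊕ 11 = 9.
C3: T = 4, S = E(K, T) = 0; 1 ⊕ 0 = 1.

C1 = 7, C2 = 9, C3 = 1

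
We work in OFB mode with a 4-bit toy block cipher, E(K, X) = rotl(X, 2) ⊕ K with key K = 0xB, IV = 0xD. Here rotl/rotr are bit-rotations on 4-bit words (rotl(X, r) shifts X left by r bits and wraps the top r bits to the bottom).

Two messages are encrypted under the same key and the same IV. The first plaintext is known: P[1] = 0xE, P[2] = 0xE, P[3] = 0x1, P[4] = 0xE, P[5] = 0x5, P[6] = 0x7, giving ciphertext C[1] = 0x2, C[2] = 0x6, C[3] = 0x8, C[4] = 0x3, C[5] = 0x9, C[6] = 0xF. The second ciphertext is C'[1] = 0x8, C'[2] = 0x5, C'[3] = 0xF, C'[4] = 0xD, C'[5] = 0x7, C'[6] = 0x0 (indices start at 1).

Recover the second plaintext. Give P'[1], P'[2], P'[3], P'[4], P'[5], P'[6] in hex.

P'[1] = 0x4, P'[2] = 0xD, P'[3] = 0x6, P'[4] = 0x0, P'[5] = 0xB, P'[6] = 0x8

In OFB with a reused IV, both messages share the same keystream S_i, so C_i ⊕ C'_i = P_i ⊕ P'_i and thus P'_i = P_i ⊕ C_i ⊕ C'_i.
P'[1]: 0xE ⊕ 0x2 ⊕ 0x8 = 0x4.
P'[2]: 0xE ⊕ 0x6 ⊕ 0x5 = 0xD.
P'[3]: 0x1 ⊕ 0x8 ⊕ 0xF = 0x6.
P'[4]: 0xE ⊕ 0x3 ⊕ 0xD = 0x0.
P'[5]: 0x5 ⊕ 0x9 ⊕ 0x7 = 0xB.
P'[6]: 0x7 ⊕ 0xF ⊕ 0x0 = 0x8.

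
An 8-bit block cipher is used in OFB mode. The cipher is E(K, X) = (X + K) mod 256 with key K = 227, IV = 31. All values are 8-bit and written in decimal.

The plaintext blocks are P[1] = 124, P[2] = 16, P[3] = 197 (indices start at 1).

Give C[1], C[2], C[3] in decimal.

OFB encryption: S_i = E(K, S_{i−1}) with S_{0} = IV; C_i = P_i ⊕ S_i.
C[1]: S = E(K, 31) = 2; 124 ⊕ 2 = 126.
C[2]: S = E(K, 2) = 229; 16 ⊕ 229 = 245.
C[3]: S = E(K, 229) = 200; 197 ⊕ 200 = 13.

C[1] = 126, C[2] = 245, C[3] = 13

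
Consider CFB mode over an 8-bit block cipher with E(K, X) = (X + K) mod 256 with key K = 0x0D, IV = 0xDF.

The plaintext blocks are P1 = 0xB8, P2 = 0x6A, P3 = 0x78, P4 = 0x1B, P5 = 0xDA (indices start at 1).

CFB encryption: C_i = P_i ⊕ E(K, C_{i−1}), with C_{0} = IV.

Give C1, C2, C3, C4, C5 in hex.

C1: E(K, 0xDF) = 0xEC; 0xB8 ⊕ 0xEC = 0x54.
C2: E(K, 0x54) = 0x61; 0x6A ⊕ 0x61 = 0x0B.
C3: E(K, 0x0B) = 0x18; 0x78 ⊕ 0x18 = 0x60.
C4: E(K, 0x60) = 0x6D; 0x1B ⊕ 0x6D = 0x76.
C5: E(K, 0x76) = 0x83; 0xDA ⊕ 0x83 = 0x59.

C1 = 0x54, C2 = 0x0B, C3 = 0x60, C4 = 0x76, C5 = 0x59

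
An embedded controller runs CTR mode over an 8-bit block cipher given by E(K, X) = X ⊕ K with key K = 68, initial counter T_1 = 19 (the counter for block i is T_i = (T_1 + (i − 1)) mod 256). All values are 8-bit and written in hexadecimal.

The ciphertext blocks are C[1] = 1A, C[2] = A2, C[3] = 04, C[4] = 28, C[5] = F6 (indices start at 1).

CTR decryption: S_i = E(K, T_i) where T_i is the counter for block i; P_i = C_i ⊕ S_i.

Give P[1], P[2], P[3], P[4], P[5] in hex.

P[1] = 6B, P[2] = D0, P[3] = 77, P[4] = 5C, P[5] = 83

P[1]: T = 19, S = E(K, T) = 71; 1A ⊕ 71 = 6B.
P[2]: T = 1A, S = E(K, T) = 72; A2 ⊕ 72 = D0.
P[3]: T = 1B, S = E(K, T) = 73; 04 ⊕ 73 = 77.
P[4]: T = 1C, S = E(K, T) = 74; 28 ⊕ 74 = 5C.
P[5]: T = 1D, S = E(K, T) = 75; F6 ⊕ 75 = 83.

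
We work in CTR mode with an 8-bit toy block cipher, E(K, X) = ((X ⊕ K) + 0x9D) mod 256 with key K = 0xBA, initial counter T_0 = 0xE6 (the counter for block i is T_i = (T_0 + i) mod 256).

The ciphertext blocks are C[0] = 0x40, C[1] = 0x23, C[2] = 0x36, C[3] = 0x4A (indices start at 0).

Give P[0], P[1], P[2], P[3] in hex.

P[0] = 0xB9, P[1] = 0xD9, P[2] = 0xD9, P[3] = 0xBA

CTR decryption: S_i = E(K, T_i) where T_i is the counter for block i; P_i = C_i ⊕ S_i.
P[0]: T = 0xE6, S = E(K, T) = 0xF9; 0x40 ⊕ 0xF9 = 0xB9.
P[1]: T = 0xE7, S = E(K, T) = 0xFA; 0x23 ⊕ 0xFA = 0xD9.
P[2]: T = 0xE8, S = E(K, T) = 0xEF; 0x36 ⊕ 0xEF = 0xD9.
P[3]: T = 0xE9, S = E(K, T) = 0xF0; 0x4A ⊕ 0xF0 = 0xBA.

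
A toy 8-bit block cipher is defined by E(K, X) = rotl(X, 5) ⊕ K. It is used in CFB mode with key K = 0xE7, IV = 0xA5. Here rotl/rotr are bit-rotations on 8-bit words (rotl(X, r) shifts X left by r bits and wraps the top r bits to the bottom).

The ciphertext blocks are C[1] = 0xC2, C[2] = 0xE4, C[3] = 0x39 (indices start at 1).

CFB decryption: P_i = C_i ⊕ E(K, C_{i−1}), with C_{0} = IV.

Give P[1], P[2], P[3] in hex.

P[1]: E(K, 0xA5) = 0x53; 0xC2 ⊕ 0x53 = 0x91.
P[2]: E(K, 0xC2) = 0xBF; 0xE4 ⊕ 0xBF = 0x5B.
P[3]: E(K, 0xE4) = 0x7B; 0x39 ⊕ 0x7B = 0x42.

P[1] = 0x91, P[2] = 0x5B, P[3] = 0x42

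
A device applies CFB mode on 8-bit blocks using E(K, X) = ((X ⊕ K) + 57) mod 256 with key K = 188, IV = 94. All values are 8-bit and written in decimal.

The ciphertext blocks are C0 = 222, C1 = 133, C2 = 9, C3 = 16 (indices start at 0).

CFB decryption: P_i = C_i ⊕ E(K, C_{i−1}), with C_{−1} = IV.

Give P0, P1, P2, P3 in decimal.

P0: E(K, 94) = 27; 222 ⊕ 27 = 197.
P1: E(K, 222) = 155; 133 ⊕ 155 = 30.
P2: E(K, 133) = 114; 9 ⊕ 114 = 123.
P3: E(K, 9) = 238; 16 ⊕ 238 = 254.

P0 = 197, P1 = 30, P2 = 123, P3 = 254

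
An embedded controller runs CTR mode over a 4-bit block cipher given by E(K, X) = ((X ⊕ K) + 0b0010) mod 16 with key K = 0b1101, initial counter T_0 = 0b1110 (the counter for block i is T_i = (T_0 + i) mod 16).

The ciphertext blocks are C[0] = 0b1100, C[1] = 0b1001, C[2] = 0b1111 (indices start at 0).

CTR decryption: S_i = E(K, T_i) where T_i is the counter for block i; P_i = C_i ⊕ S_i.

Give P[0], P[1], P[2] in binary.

P[0]: T = 0b1110, S = E(K, T) = 0b0101; 0b1100 ⊕ 0b0101 = 0b1001.
P[1]: T = 0b1111, S = E(K, T) = 0b0100; 0b1001 ⊕ 0b0100 = 0b1101.
P[2]: T = 0b0000, S = E(K, T) = 0b1111; 0b1111 ⊕ 0b1111 = 0b0000.

P[0] = 0b1001, P[1] = 0b1101, P[2] = 0b0000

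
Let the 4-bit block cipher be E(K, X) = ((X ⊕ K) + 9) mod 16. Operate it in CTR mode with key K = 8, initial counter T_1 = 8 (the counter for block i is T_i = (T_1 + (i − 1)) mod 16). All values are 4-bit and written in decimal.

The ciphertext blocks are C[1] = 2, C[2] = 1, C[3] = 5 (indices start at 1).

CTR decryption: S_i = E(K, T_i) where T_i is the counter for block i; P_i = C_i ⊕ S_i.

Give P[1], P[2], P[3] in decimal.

P[1]: T = 8, S = E(K, T) = 9; 2 ⊕ 9 = 11.
P[2]: T = 9, S = E(K, T) = 10; 1 ⊕ 10 = 11.
P[3]: T = 10, S = E(K, T) = 11; 5 ⊕ 11 = 14.

P[1] = 11, P[2] = 11, P[3] = 14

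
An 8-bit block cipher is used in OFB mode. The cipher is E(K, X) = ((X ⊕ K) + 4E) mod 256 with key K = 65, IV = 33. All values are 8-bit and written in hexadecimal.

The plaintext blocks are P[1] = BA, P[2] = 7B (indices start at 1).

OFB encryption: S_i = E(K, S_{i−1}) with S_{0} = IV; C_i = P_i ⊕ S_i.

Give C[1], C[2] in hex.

C[1]: S = E(K, 33) = A4; BA ⊕ A4 = 1E.
C[2]: S = E(K, A4) = 0F; 7B ⊕ 0F = 74.

C[1] = 1E, C[2] = 74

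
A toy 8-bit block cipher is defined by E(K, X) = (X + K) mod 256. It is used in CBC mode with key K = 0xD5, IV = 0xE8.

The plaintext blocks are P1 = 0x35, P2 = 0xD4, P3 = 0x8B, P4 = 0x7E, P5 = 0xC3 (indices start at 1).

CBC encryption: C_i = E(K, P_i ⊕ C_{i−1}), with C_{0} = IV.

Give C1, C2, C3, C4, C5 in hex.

C1 = 0xB2, C2 = 0x3B, C3 = 0x85, C4 = 0xD0, C5 = 0xE8

C1: P1 ⊕ 0xE8 = 0xDD; E(K, 0xDD) = 0xB2.
C2: P2 ⊕ 0xB2 = 0x66; E(K, 0x66) = 0x3B.
C3: P3 ⊕ 0x3B = 0xB0; E(K, 0xB0) = 0x85.
C4: P4 ⊕ 0x85 = 0xFB; E(K, 0xFB) = 0xD0.
C5: P5 ⊕ 0xD0 = 0x13; E(K, 0x13) = 0xE8.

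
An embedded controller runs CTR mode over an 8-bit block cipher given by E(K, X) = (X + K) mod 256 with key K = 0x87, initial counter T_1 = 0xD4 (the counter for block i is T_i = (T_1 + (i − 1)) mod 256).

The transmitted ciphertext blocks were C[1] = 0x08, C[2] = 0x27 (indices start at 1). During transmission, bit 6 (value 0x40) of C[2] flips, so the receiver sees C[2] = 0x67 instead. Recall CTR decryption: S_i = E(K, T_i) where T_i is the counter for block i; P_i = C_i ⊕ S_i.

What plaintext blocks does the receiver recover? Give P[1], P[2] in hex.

Only C[2] changed, to 0x67. In CTR, a change in C_i flips the same bit in P_i only; the keystream is unaffected. Decrypting the received ciphertext:
P[1]: T = 0xD4, S = E(K, T) = 0x5B; 0x08 ⊕ 0x5B = 0x53.
P[2]: T = 0xD5, S = E(K, T) = 0x5C; 0x67 ⊕ 0x5C = 0x3B.
Blocks that differ from the original plaintext: P[2].

P[1] = 0x53, P[2] = 0x3B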